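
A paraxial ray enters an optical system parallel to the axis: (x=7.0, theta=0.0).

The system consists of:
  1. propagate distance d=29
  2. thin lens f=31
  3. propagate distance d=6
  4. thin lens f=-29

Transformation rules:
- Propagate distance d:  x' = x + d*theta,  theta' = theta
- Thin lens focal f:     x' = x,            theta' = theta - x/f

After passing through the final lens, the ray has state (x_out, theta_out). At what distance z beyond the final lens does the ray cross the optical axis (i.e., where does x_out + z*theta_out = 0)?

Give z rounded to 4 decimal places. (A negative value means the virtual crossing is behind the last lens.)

Answer: 181.2500

Derivation:
Initial: x=7.0000 theta=0.0000
After 1 (propagate distance d=29): x=7.0000 theta=0.0000
After 2 (thin lens f=31): x=7.0000 theta=-7/31 (≈-0.2258)
After 3 (propagate distance d=6): x=175/31 (≈5.6452) theta=-7/31 (≈-0.2258)
After 4 (thin lens f=-29): x=175/31 (≈5.6452) theta=-28/899 (≈-0.0311)
z_focus = -x_out/theta_out = -(175/31)/(-28/899) = 181.2500
Rounded to 4 decimal places: z = 181.2500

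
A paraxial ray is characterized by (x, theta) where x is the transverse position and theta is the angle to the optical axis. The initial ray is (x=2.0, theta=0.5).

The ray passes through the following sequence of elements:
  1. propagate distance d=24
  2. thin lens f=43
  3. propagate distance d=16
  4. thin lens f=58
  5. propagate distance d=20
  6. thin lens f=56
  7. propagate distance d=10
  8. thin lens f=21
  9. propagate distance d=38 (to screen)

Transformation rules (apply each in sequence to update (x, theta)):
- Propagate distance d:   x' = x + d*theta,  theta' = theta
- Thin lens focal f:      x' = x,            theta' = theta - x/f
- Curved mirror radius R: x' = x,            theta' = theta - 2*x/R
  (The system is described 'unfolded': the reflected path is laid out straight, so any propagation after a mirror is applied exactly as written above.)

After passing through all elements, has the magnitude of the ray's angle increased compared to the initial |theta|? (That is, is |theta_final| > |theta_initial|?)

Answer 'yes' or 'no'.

Initial: x=2.0000 theta=0.5000
After 1 (propagate distance d=24): x=14.0000 theta=0.5000
After 2 (thin lens f=43): x=14.0000 theta=15/86 (≈0.1744)
After 3 (propagate distance d=16): x=722/43 (≈16.7907) theta=15/86 (≈0.1744)
After 4 (thin lens f=58): x=722/43 (≈16.7907) theta=-287/2494 (≈-0.1151)
After 5 (propagate distance d=20): x=18068/1247 (≈14.4892) theta=-287/2494 (≈-0.1151)
After 6 (thin lens f=56): x=18068/1247 (≈14.4892) theta=-3263/8729 (≈-0.3738)
After 7 (propagate distance d=10): x=93846/8729 (≈10.7511) theta=-3263/8729 (≈-0.3738)
After 8 (thin lens f=21): x=93846/8729 (≈10.7511) theta=-54123/61103 (≈-0.8858)
After 9 (propagate distance d=38 (to screen)): x=-1399752/61103 (≈-22.9081) theta=-54123/61103 (≈-0.8858)
|theta_initial|=0.5000 |theta_final|=54123/61103 (≈0.8858) -> increased

Answer: yes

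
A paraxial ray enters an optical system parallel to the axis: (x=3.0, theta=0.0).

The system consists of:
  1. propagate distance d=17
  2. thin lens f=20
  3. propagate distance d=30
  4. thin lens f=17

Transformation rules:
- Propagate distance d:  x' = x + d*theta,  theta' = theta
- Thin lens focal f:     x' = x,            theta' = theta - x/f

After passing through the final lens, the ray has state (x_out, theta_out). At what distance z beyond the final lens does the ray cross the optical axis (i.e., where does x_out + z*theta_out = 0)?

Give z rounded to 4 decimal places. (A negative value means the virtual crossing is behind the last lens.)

Answer: -24.2857

Derivation:
Initial: x=3.0000 theta=0.0000
After 1 (propagate distance d=17): x=3.0000 theta=0.0000
After 2 (thin lens f=20): x=3.0000 theta=-0.1500
After 3 (propagate distance d=30): x=-1.5000 theta=-0.1500
After 4 (thin lens f=17): x=-1.5000 theta=-21/340 (≈-0.0618)
z_focus = -x_out/theta_out = -(-1.5000)/(-21/340) = -170/7 ≈ -24.2857
Rounded to 4 decimal places: z = -24.2857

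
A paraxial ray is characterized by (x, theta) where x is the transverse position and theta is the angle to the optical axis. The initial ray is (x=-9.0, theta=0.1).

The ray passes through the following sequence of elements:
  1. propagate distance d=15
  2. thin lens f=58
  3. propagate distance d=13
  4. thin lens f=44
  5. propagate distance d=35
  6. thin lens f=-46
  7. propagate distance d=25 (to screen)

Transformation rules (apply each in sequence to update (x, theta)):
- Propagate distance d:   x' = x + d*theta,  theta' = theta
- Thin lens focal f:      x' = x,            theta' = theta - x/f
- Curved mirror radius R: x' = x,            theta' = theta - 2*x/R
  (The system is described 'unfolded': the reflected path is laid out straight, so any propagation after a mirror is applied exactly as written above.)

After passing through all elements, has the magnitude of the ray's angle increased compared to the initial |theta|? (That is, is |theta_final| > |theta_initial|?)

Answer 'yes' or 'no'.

Initial: x=-9.0000 theta=0.1000
After 1 (propagate distance d=15): x=-7.5000 theta=0.1000
After 2 (thin lens f=58): x=-7.5000 theta=133/580 (≈0.2293)
After 3 (propagate distance d=13): x=-2621/580 (≈-4.5190) theta=133/580 (≈0.2293)
After 4 (thin lens f=44): x=-2621/580 (≈-4.5190) theta=8473/25520 (≈0.3320)
After 5 (propagate distance d=35): x=181231/25520 (≈7.1015) theta=8473/25520 (≈0.3320)
After 6 (thin lens f=-46): x=181231/25520 (≈7.1015) theta=570989/1173920 (≈0.4864)
After 7 (propagate distance d=25 (to screen)): x=22611351/1173920 (≈19.2614) theta=570989/1173920 (≈0.4864)
|theta_initial|=0.1000 |theta_final|=570989/1173920 (≈0.4864) -> increased

Answer: yes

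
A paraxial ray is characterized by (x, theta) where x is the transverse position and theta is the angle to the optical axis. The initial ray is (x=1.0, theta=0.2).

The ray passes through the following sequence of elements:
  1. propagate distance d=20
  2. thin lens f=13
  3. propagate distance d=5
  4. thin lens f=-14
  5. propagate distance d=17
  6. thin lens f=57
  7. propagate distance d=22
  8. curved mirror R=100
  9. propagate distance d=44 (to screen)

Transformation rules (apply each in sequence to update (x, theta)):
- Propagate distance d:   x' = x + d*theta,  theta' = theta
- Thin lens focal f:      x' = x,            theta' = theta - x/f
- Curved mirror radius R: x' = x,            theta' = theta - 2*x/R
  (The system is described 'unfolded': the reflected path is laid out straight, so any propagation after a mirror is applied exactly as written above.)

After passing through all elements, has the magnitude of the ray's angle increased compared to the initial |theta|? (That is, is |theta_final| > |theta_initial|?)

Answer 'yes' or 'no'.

Answer: no

Derivation:
Initial: x=1.0000 theta=0.2000
After 1 (propagate distance d=20): x=5.0000 theta=0.2000
After 2 (thin lens f=13): x=5.0000 theta=-12/65 (≈-0.1846)
After 3 (propagate distance d=5): x=53/13 (≈4.0769) theta=-12/65 (≈-0.1846)
After 4 (thin lens f=-14): x=53/13 (≈4.0769) theta=97/910 (≈0.1066)
After 5 (propagate distance d=17): x=5359/910 (≈5.8890) theta=97/910 (≈0.1066)
After 6 (thin lens f=57): x=5359/910 (≈5.8890) theta=17/5187 (≈0.0033)
After 7 (propagate distance d=22): x=309203/51870 (≈5.9611) theta=17/5187 (≈0.0033)
After 8 (curved mirror R=100): x=309203/51870 (≈5.9611) theta=-23131/199500 (≈-0.1159)
After 9 (propagate distance d=44 (to screen)): x=1114609/1296750 (≈0.8595) theta=-23131/199500 (≈-0.1159)
|theta_initial|=0.2000 |theta_final|=23131/199500 (≈0.1159) -> not increased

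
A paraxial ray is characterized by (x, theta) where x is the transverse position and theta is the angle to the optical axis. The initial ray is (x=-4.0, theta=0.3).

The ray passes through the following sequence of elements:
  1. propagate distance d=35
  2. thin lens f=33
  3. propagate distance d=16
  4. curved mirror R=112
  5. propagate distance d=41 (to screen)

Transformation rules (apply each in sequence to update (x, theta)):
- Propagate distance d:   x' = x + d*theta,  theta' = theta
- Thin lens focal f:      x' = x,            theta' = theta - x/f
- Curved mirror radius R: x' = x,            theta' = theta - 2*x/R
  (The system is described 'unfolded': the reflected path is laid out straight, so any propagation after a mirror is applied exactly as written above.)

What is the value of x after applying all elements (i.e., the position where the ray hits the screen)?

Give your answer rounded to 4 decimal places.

Answer: 6.4069

Derivation:
Initial: x=-4.0000 theta=0.3000
After 1 (propagate distance d=35): x=6.5000 theta=0.3000
After 2 (thin lens f=33): x=6.5000 theta=17/165 (≈0.1030)
After 3 (propagate distance d=16): x=2689/330 (≈8.1485) theta=17/165 (≈0.1030)
After 4 (curved mirror R=112): x=2689/330 (≈8.1485) theta=-157/3696 (≈-0.0425)
After 5 (propagate distance d=41 (to screen)): x=118399/18480 (≈6.4069) theta=-157/3696 (≈-0.0425)
Rounded to 4 decimal places: x = 6.4069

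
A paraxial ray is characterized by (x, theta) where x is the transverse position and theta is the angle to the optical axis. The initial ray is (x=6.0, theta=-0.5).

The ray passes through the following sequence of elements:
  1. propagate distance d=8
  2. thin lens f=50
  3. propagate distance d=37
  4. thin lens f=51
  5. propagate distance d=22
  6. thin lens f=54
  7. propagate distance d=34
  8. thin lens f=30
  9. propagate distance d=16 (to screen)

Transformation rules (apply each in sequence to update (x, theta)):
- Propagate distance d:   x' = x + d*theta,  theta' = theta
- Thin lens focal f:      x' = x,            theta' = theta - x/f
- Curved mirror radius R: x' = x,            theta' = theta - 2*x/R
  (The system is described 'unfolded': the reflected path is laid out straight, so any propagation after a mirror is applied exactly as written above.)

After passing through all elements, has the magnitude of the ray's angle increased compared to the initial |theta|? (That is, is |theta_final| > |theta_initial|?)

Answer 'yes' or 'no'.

Initial: x=6.0000 theta=-0.5000
After 1 (propagate distance d=8): x=2.0000 theta=-0.5000
After 2 (thin lens f=50): x=2.0000 theta=-0.5400
After 3 (propagate distance d=37): x=-17.9800 theta=-0.5400
After 4 (thin lens f=51): x=-17.9800 theta=-239/1275 (≈-0.1875)
After 5 (propagate distance d=22): x=-11273/510 (≈-22.1039) theta=-239/1275 (≈-0.1875)
After 6 (thin lens f=54): x=-11273/510 (≈-22.1039) theta=30553/137700 (≈0.2219)
After 7 (propagate distance d=34): x=-501227/34425 (≈-14.5600) theta=30553/137700 (≈0.2219)
After 8 (thin lens f=30): x=-501227/34425 (≈-14.5600) theta=1460749/2065500 (≈0.7072)
After 9 (propagate distance d=16 (to screen)): x=-1675409/516375 (≈-3.2446) theta=1460749/2065500 (≈0.7072)
|theta_initial|=0.5000 |theta_final|=1460749/2065500 (≈0.7072) -> increased

Answer: yes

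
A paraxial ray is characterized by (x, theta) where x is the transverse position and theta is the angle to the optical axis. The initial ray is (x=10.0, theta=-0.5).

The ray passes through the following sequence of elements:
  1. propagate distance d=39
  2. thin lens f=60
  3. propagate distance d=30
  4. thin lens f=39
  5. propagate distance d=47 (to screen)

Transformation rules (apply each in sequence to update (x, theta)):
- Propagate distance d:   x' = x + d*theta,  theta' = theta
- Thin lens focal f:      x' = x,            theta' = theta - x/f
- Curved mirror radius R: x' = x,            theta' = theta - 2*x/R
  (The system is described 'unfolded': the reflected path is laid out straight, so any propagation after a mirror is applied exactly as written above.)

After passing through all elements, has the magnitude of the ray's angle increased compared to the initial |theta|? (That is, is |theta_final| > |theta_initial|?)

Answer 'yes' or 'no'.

Initial: x=10.0000 theta=-0.5000
After 1 (propagate distance d=39): x=-9.5000 theta=-0.5000
After 2 (thin lens f=60): x=-9.5000 theta=-41/120 (≈-0.3417)
After 3 (propagate distance d=30): x=-19.7500 theta=-41/120 (≈-0.3417)
After 4 (thin lens f=39): x=-19.7500 theta=257/1560 (≈0.1647)
After 5 (propagate distance d=47 (to screen)): x=-18731/1560 (≈-12.0071) theta=257/1560 (≈0.1647)
|theta_initial|=0.5000 |theta_final|=257/1560 (≈0.1647) -> not increased

Answer: no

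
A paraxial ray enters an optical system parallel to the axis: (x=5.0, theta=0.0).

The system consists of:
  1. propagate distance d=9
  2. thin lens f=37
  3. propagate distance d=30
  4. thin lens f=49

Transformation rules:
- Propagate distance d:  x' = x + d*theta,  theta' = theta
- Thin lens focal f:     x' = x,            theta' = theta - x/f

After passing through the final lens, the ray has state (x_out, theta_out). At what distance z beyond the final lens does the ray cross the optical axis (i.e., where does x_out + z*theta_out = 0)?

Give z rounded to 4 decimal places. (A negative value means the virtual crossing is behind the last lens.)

Answer: 6.1250

Derivation:
Initial: x=5.0000 theta=0.0000
After 1 (propagate distance d=9): x=5.0000 theta=0.0000
After 2 (thin lens f=37): x=5.0000 theta=-5/37 (≈-0.1351)
After 3 (propagate distance d=30): x=35/37 (≈0.9459) theta=-5/37 (≈-0.1351)
After 4 (thin lens f=49): x=35/37 (≈0.9459) theta=-40/259 (≈-0.1544)
z_focus = -x_out/theta_out = -(35/37)/(-40/259) = 6.1250
Rounded to 4 decimal places: z = 6.1250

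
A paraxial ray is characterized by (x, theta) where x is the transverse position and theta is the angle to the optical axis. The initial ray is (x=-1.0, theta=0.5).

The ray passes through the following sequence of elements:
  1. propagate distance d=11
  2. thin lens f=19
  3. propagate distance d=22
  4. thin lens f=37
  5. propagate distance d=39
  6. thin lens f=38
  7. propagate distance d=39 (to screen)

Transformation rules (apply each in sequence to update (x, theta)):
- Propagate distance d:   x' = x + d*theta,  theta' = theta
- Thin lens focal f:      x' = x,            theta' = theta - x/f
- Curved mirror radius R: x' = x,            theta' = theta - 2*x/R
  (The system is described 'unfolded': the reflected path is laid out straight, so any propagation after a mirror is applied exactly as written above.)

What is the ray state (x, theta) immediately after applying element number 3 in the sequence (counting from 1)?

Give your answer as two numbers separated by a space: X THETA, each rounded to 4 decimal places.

Initial: x=-1.0000 theta=0.5000
After 1 (propagate distance d=11): x=4.5000 theta=0.5000
After 2 (thin lens f=19): x=4.5000 theta=5/19 (≈0.2632)
After 3 (propagate distance d=22): x=391/38 (≈10.2895) theta=5/19 (≈0.2632)
Rounded to 4 decimal places: x = 10.2895, theta = 0.2632

Answer: 10.2895 0.2632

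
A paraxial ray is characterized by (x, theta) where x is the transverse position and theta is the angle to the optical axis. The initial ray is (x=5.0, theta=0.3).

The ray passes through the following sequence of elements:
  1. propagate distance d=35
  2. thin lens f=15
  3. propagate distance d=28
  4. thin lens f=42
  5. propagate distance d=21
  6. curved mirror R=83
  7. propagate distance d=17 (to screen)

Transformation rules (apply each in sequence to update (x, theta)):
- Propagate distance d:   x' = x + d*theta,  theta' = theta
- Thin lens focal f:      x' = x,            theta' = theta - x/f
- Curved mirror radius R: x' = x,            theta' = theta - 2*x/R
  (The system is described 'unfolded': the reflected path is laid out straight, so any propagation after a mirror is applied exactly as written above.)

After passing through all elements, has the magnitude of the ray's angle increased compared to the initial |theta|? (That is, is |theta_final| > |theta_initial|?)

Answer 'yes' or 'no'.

Initial: x=5.0000 theta=0.3000
After 1 (propagate distance d=35): x=15.5000 theta=0.3000
After 2 (thin lens f=15): x=15.5000 theta=-11/15 (≈-0.7333)
After 3 (propagate distance d=28): x=-151/30 (≈-5.0333) theta=-11/15 (≈-0.7333)
After 4 (thin lens f=42): x=-151/30 (≈-5.0333) theta=-773/1260 (≈-0.6135)
After 5 (propagate distance d=21): x=-215/12 (≈-17.9167) theta=-773/1260 (≈-0.6135)
After 6 (curved mirror R=83): x=-215/12 (≈-17.9167) theta=-19009/104580 (≈-0.1818)
After 7 (propagate distance d=17 (to screen)): x=-1098439/52290 (≈-21.0067) theta=-19009/104580 (≈-0.1818)
|theta_initial|=0.3000 |theta_final|=19009/104580 (≈0.1818) -> not increased

Answer: no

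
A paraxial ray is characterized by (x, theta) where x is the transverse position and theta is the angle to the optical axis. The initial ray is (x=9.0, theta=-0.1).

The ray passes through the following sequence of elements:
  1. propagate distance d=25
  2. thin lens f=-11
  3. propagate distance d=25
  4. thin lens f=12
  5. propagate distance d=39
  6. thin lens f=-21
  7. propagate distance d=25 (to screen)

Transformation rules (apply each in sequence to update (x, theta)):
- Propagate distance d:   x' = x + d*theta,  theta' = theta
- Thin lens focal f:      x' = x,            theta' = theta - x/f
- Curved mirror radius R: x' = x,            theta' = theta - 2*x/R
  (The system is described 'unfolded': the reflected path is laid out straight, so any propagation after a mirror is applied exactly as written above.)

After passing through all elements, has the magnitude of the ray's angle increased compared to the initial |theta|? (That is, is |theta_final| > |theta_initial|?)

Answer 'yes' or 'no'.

Initial: x=9.0000 theta=-0.1000
After 1 (propagate distance d=25): x=6.5000 theta=-0.1000
After 2 (thin lens f=-11): x=6.5000 theta=27/55 (≈0.4909)
After 3 (propagate distance d=25): x=413/22 (≈18.7727) theta=27/55 (≈0.4909)
After 4 (thin lens f=12): x=413/22 (≈18.7727) theta=-1417/1320 (≈-1.0735)
After 5 (propagate distance d=39): x=-10161/440 (≈-23.0932) theta=-1417/1320 (≈-1.0735)
After 6 (thin lens f=-21): x=-10161/440 (≈-23.0932) theta=-502/231 (≈-2.1732)
After 7 (propagate distance d=25 (to screen)): x=-715381/9240 (≈-77.4222) theta=-502/231 (≈-2.1732)
|theta_initial|=0.1000 |theta_final|=502/231 (≈2.1732) -> increased

Answer: yes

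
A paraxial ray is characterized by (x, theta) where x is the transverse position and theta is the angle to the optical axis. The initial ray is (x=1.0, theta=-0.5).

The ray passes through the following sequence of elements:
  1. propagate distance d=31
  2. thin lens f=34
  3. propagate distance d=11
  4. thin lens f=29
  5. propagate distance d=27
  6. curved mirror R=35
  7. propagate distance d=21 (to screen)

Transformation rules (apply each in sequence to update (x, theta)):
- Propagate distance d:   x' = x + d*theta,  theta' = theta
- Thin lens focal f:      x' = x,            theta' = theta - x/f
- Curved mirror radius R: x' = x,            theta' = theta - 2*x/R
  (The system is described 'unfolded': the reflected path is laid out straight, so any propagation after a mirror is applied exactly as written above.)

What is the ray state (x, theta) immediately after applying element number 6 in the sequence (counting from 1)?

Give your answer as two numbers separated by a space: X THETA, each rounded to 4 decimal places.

Initial: x=1.0000 theta=-0.5000
After 1 (propagate distance d=31): x=-14.5000 theta=-0.5000
After 2 (thin lens f=34): x=-14.5000 theta=-5/68 (≈-0.0735)
After 3 (propagate distance d=11): x=-1041/68 (≈-15.3088) theta=-5/68 (≈-0.0735)
After 4 (thin lens f=29): x=-1041/68 (≈-15.3088) theta=224/493 (≈0.4544)
After 5 (propagate distance d=27): x=-5997/1972 (≈-3.0411) theta=224/493 (≈0.4544)
After 6 (curved mirror R=35): x=-5997/1972 (≈-3.0411) theta=21677/34510 (≈0.6281)
Rounded to 4 decimal places: x = -3.0411, theta = 0.6281

Answer: -3.0411 0.6281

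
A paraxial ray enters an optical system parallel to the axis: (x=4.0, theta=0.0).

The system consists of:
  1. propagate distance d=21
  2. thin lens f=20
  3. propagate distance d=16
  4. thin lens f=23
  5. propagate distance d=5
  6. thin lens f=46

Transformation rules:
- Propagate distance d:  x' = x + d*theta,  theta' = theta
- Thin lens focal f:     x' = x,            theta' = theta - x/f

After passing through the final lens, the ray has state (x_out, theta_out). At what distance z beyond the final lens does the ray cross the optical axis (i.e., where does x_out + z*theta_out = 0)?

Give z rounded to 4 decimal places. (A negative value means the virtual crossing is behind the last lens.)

Answer: -1.6497

Derivation:
Initial: x=4.0000 theta=0.0000
After 1 (propagate distance d=21): x=4.0000 theta=0.0000
After 2 (thin lens f=20): x=4.0000 theta=-0.2000
After 3 (propagate distance d=16): x=0.8000 theta=-0.2000
After 4 (thin lens f=23): x=0.8000 theta=-27/115 (≈-0.2348)
After 5 (propagate distance d=5): x=-43/115 (≈-0.3739) theta=-27/115 (≈-0.2348)
After 6 (thin lens f=46): x=-43/115 (≈-0.3739) theta=-1199/5290 (≈-0.2267)
z_focus = -x_out/theta_out = -(-43/115)/(-1199/5290) = -1978/1199 ≈ -1.6497
Rounded to 4 decimal places: z = -1.6497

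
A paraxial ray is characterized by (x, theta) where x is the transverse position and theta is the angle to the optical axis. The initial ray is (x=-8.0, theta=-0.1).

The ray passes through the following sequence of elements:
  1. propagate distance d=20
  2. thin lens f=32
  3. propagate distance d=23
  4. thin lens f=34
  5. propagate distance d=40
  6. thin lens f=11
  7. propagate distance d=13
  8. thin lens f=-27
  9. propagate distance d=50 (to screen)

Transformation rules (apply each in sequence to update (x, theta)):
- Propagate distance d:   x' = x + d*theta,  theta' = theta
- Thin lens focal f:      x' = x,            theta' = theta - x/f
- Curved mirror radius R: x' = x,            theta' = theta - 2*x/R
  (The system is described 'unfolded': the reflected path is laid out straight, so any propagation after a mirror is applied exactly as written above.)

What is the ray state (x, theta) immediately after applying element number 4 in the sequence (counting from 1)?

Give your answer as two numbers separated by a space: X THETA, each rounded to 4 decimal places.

Initial: x=-8.0000 theta=-0.1000
After 1 (propagate distance d=20): x=-10.0000 theta=-0.1000
After 2 (thin lens f=32): x=-10.0000 theta=0.2125
After 3 (propagate distance d=23): x=-5.1125 theta=0.2125
After 4 (thin lens f=34): x=-5.1125 theta=987/2720 (≈0.3629)
Rounded to 4 decimal places: x = -5.1125, theta = 0.3629

Answer: -5.1125 0.3629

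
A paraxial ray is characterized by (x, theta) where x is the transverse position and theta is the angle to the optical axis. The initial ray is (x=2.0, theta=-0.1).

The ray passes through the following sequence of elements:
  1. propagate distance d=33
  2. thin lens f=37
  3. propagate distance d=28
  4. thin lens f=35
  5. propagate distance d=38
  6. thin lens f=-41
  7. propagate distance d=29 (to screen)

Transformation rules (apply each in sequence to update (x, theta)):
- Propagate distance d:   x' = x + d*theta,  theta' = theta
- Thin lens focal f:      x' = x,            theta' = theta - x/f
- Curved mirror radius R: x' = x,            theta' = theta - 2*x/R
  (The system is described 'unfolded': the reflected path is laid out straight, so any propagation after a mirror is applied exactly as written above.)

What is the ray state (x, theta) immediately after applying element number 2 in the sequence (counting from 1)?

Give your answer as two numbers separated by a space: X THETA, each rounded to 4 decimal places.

Initial: x=2.0000 theta=-0.1000
After 1 (propagate distance d=33): x=-1.3000 theta=-0.1000
After 2 (thin lens f=37): x=-1.3000 theta=-12/185 (≈-0.0649)
Rounded to 4 decimal places: x = -1.3000, theta = -0.0649

Answer: -1.3000 -0.0649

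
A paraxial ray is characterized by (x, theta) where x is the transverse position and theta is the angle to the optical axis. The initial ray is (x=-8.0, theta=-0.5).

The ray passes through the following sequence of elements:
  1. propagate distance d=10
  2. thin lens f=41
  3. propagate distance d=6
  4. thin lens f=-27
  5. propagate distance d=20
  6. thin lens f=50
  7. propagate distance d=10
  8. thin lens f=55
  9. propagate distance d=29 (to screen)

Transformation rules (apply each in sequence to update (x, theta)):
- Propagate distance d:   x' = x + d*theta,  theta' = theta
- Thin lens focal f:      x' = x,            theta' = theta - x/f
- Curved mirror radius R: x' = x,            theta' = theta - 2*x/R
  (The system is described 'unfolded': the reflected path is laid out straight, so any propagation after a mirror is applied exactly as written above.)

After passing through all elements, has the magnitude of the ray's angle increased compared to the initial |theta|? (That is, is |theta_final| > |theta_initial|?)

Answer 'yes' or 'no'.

Initial: x=-8.0000 theta=-0.5000
After 1 (propagate distance d=10): x=-13.0000 theta=-0.5000
After 2 (thin lens f=41): x=-13.0000 theta=-15/82 (≈-0.1829)
After 3 (propagate distance d=6): x=-578/41 (≈-14.0976) theta=-15/82 (≈-0.1829)
After 4 (thin lens f=-27): x=-578/41 (≈-14.0976) theta=-1561/2214 (≈-0.7051)
After 5 (propagate distance d=20): x=-31216/1107 (≈-28.1987) theta=-1561/2214 (≈-0.7051)
After 6 (thin lens f=50): x=-31216/1107 (≈-28.1987) theta=-2603/18450 (≈-0.1411)
After 7 (propagate distance d=10): x=-163889/5535 (≈-29.6096) theta=-2603/18450 (≈-0.1411)
After 8 (thin lens f=55): x=-163889/5535 (≈-29.6096) theta=21989/55350 (≈0.3973)
After 9 (propagate distance d=29 (to screen)): x=-1001209/55350 (≈-18.0887) theta=21989/55350 (≈0.3973)
|theta_initial|=0.5000 |theta_final|=21989/55350 (≈0.3973) -> not increased

Answer: no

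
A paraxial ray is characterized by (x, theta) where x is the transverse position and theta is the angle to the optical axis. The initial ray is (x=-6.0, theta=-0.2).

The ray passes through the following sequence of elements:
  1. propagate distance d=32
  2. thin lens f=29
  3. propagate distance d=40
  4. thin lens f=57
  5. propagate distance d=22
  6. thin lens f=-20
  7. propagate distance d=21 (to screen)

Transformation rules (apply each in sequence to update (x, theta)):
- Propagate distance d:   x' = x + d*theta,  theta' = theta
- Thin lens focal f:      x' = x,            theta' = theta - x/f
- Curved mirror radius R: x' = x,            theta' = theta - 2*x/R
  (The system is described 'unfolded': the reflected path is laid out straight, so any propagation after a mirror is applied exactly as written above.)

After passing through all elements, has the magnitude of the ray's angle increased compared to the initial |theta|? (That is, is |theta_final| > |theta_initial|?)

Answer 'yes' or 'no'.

Answer: yes

Derivation:
Initial: x=-6.0000 theta=-0.2000
After 1 (propagate distance d=32): x=-12.4000 theta=-0.2000
After 2 (thin lens f=29): x=-12.4000 theta=33/145 (≈0.2276)
After 3 (propagate distance d=40): x=-478/145 (≈-3.2966) theta=33/145 (≈0.2276)
After 4 (thin lens f=57): x=-478/145 (≈-3.2966) theta=2359/8265 (≈0.2854)
After 5 (propagate distance d=22): x=24652/8265 (≈2.9827) theta=2359/8265 (≈0.2854)
After 6 (thin lens f=-20): x=24652/8265 (≈2.9827) theta=5986/13775 (≈0.4346)
After 7 (propagate distance d=21 (to screen)): x=500378/41325 (≈12.1084) theta=5986/13775 (≈0.4346)
|theta_initial|=0.2000 |theta_final|=5986/13775 (≈0.4346) -> increased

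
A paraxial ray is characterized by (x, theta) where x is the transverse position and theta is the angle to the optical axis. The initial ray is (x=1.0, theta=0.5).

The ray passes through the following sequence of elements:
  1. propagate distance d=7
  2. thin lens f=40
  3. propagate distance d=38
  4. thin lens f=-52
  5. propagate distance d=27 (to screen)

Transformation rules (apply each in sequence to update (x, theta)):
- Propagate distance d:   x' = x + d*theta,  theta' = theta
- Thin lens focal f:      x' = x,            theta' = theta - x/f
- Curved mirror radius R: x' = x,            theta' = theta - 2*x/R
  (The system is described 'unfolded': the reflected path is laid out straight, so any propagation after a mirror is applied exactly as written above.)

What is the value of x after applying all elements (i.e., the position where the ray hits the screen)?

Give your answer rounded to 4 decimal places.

Initial: x=1.0000 theta=0.5000
After 1 (propagate distance d=7): x=4.5000 theta=0.5000
After 2 (thin lens f=40): x=4.5000 theta=0.3875
After 3 (propagate distance d=38): x=19.2250 theta=0.3875
After 4 (thin lens f=-52): x=19.2250 theta=315/416 (≈0.7572)
After 5 (propagate distance d=27 (to screen)): x=82513/2080 (≈39.6697) theta=315/416 (≈0.7572)
Rounded to 4 decimal places: x = 39.6697

Answer: 39.6697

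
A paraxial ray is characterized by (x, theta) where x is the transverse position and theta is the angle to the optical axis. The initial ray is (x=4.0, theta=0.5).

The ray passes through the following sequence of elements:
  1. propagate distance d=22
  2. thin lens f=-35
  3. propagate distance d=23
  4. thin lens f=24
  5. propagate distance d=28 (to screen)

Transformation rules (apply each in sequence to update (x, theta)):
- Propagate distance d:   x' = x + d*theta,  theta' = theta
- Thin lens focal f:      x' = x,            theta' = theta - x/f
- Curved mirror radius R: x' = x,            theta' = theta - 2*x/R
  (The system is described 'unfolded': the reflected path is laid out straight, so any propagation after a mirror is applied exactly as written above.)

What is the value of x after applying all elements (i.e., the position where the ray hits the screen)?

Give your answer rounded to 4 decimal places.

Answer: 19.9405

Derivation:
Initial: x=4.0000 theta=0.5000
After 1 (propagate distance d=22): x=15.0000 theta=0.5000
After 2 (thin lens f=-35): x=15.0000 theta=13/14 (≈0.9286)
After 3 (propagate distance d=23): x=509/14 (≈36.3571) theta=13/14 (≈0.9286)
After 4 (thin lens f=24): x=509/14 (≈36.3571) theta=-197/336 (≈-0.5863)
After 5 (propagate distance d=28 (to screen)): x=1675/84 (≈19.9405) theta=-197/336 (≈-0.5863)
Rounded to 4 decimal places: x = 19.9405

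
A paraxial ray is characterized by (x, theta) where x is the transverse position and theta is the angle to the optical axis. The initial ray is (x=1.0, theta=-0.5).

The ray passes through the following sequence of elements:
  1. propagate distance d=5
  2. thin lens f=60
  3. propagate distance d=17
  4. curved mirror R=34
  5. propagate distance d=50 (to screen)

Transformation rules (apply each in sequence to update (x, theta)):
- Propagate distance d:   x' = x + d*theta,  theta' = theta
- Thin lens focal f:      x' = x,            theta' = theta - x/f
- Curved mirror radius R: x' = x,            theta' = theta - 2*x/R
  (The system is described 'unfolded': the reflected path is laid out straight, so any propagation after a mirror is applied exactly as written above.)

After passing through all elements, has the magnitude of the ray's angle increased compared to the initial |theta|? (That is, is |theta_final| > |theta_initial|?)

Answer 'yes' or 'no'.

Initial: x=1.0000 theta=-0.5000
After 1 (propagate distance d=5): x=-1.5000 theta=-0.5000
After 2 (thin lens f=60): x=-1.5000 theta=-0.4750
After 3 (propagate distance d=17): x=-9.5750 theta=-0.4750
After 4 (curved mirror R=34): x=-9.5750 theta=3/34 (≈0.0882)
After 5 (propagate distance d=50 (to screen)): x=-3511/680 (≈-5.1632) theta=3/34 (≈0.0882)
|theta_initial|=0.5000 |theta_final|=3/34 (≈0.0882) -> not increased

Answer: no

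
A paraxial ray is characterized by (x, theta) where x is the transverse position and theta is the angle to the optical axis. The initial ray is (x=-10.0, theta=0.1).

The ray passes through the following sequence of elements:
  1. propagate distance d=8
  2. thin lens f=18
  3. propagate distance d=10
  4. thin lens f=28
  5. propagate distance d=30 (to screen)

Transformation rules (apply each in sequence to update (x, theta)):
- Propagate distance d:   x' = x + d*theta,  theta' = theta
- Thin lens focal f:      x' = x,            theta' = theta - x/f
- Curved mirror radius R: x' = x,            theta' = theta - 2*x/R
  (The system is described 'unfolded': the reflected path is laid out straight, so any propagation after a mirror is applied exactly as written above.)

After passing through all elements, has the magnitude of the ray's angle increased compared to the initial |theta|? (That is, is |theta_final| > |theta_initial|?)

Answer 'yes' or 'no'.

Initial: x=-10.0000 theta=0.1000
After 1 (propagate distance d=8): x=-9.2000 theta=0.1000
After 2 (thin lens f=18): x=-9.2000 theta=11/18 (≈0.6111)
After 3 (propagate distance d=10): x=-139/45 (≈-3.0889) theta=11/18 (≈0.6111)
After 4 (thin lens f=28): x=-139/45 (≈-3.0889) theta=101/140 (≈0.7214)
After 5 (propagate distance d=30 (to screen)): x=11689/630 (≈18.5540) theta=101/140 (≈0.7214)
|theta_initial|=0.1000 |theta_final|=101/140 (≈0.7214) -> increased

Answer: yes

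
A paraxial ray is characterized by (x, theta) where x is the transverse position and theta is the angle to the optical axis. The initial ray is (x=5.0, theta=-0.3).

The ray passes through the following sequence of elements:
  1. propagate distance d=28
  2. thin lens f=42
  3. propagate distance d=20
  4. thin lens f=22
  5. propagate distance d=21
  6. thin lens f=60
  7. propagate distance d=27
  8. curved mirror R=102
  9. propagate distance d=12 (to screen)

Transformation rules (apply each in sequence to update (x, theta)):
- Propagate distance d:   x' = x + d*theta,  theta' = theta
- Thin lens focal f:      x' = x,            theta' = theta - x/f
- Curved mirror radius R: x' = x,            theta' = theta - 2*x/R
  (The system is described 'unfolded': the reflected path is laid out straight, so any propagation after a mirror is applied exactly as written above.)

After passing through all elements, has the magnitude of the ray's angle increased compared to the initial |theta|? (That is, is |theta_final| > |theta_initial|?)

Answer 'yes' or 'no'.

Initial: x=5.0000 theta=-0.3000
After 1 (propagate distance d=28): x=-3.4000 theta=-0.3000
After 2 (thin lens f=42): x=-3.4000 theta=-23/105 (≈-0.2190)
After 3 (propagate distance d=20): x=-817/105 (≈-7.7810) theta=-23/105 (≈-0.2190)
After 4 (thin lens f=22): x=-817/105 (≈-7.7810) theta=311/2310 (≈0.1346)
After 5 (propagate distance d=21): x=-11443/2310 (≈-4.9537) theta=311/2310 (≈0.1346)
After 6 (thin lens f=60): x=-11443/2310 (≈-4.9537) theta=30103/138600 (≈0.2172)
After 7 (propagate distance d=27): x=42067/46200 (≈0.9105) theta=30103/138600 (≈0.2172)
After 8 (curved mirror R=102): x=42067/46200 (≈0.9105) theta=117421/589050 (≈0.1993)
After 9 (propagate distance d=12 (to screen)): x=34585/10472 (≈3.3026) theta=117421/589050 (≈0.1993)
|theta_initial|=0.3000 |theta_final|=117421/589050 (≈0.1993) -> not increased

Answer: no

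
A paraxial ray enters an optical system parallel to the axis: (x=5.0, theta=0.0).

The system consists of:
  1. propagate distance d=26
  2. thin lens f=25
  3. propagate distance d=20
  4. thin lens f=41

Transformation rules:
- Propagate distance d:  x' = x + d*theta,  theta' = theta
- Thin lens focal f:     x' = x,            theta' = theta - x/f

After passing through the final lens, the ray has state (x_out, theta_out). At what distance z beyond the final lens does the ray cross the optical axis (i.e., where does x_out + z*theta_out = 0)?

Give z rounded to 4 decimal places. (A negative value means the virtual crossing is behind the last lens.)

Initial: x=5.0000 theta=0.0000
After 1 (propagate distance d=26): x=5.0000 theta=0.0000
After 2 (thin lens f=25): x=5.0000 theta=-0.2000
After 3 (propagate distance d=20): x=1.0000 theta=-0.2000
After 4 (thin lens f=41): x=1.0000 theta=-46/205 (≈-0.2244)
z_focus = -x_out/theta_out = -(1.0000)/(-46/205) = 205/46 ≈ 4.4565
Rounded to 4 decimal places: z = 4.4565

Answer: 4.4565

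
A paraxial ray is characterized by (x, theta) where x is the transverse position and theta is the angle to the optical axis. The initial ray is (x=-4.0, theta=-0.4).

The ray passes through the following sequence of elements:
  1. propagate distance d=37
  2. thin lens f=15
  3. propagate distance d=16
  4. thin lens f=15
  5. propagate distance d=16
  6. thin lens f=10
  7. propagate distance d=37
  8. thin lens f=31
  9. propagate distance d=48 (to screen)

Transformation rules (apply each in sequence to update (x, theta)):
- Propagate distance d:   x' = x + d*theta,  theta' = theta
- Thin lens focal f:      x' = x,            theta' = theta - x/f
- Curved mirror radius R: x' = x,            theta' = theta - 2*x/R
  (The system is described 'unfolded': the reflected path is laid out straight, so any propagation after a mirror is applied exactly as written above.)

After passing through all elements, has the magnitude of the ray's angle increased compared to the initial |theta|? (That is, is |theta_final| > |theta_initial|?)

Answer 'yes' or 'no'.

Answer: yes

Derivation:
Initial: x=-4.0000 theta=-0.4000
After 1 (propagate distance d=37): x=-18.8000 theta=-0.4000
After 2 (thin lens f=15): x=-18.8000 theta=64/75 (≈0.8533)
After 3 (propagate distance d=16): x=-386/75 (≈-5.1467) theta=64/75 (≈0.8533)
After 4 (thin lens f=15): x=-386/75 (≈-5.1467) theta=1346/1125 (≈1.1964)
After 5 (propagate distance d=16): x=15746/1125 (≈13.9964) theta=1346/1125 (≈1.1964)
After 6 (thin lens f=10): x=15746/1125 (≈13.9964) theta=-0.2032
After 7 (propagate distance d=37): x=36439/5625 (≈6.4780) theta=-0.2032
After 8 (thin lens f=31): x=36439/5625 (≈6.4780) theta=-71872/174375 (≈-0.4122)
After 9 (propagate distance d=48 (to screen)): x=-2320247/174375 (≈-13.3061) theta=-71872/174375 (≈-0.4122)
|theta_initial|=0.4000 |theta_final|=71872/174375 (≈0.4122) -> increased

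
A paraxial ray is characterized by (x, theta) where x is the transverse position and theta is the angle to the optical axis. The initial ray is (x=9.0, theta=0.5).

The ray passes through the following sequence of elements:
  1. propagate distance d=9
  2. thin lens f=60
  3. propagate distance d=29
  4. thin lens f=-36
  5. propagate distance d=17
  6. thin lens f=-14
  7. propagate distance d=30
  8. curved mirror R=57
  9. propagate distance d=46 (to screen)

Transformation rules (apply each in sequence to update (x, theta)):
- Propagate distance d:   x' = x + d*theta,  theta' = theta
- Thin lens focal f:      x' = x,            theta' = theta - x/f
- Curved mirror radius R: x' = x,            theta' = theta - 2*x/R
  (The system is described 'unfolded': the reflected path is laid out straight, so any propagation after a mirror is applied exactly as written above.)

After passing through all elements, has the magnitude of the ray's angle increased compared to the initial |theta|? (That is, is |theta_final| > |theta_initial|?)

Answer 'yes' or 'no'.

Initial: x=9.0000 theta=0.5000
After 1 (propagate distance d=9): x=13.5000 theta=0.5000
After 2 (thin lens f=60): x=13.5000 theta=0.2750
After 3 (propagate distance d=29): x=21.4750 theta=0.2750
After 4 (thin lens f=-36): x=21.4750 theta=251/288 (≈0.8715)
After 5 (propagate distance d=17): x=52259/1440 (≈36.2910) theta=251/288 (≈0.8715)
After 6 (thin lens f=-14): x=52259/1440 (≈36.2910) theta=69829/20160 (≈3.4637)
After 7 (propagate distance d=30): x=44164/315 (≈140.2032) theta=69829/20160 (≈3.4637)
After 8 (curved mirror R=57): x=44164/315 (≈140.2032) theta=-1672739/1149120 (≈-1.4557)
After 9 (propagate distance d=46 (to screen)): x=42082139/574560 (≈73.2424) theta=-1672739/1149120 (≈-1.4557)
|theta_initial|=0.5000 |theta_final|=1672739/1149120 (≈1.4557) -> increased

Answer: yes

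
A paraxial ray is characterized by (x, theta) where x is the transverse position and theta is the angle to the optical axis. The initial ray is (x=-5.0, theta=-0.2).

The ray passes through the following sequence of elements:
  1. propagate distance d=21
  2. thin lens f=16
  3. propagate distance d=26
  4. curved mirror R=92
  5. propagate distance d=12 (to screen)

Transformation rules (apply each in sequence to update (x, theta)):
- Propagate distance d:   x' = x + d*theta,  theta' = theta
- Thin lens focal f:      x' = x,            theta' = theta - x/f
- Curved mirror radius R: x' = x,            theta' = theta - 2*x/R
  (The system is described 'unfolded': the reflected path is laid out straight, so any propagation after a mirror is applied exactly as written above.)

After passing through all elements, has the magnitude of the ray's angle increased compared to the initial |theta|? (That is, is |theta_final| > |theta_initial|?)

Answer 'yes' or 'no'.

Answer: yes

Derivation:
Initial: x=-5.0000 theta=-0.2000
After 1 (propagate distance d=21): x=-9.2000 theta=-0.2000
After 2 (thin lens f=16): x=-9.2000 theta=0.3750
After 3 (propagate distance d=26): x=0.5500 theta=0.3750
After 4 (curved mirror R=92): x=0.5500 theta=167/460 (≈0.3630)
After 5 (propagate distance d=12 (to screen)): x=2257/460 (≈4.9065) theta=167/460 (≈0.3630)
|theta_initial|=0.2000 |theta_final|=167/460 (≈0.3630) -> increased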